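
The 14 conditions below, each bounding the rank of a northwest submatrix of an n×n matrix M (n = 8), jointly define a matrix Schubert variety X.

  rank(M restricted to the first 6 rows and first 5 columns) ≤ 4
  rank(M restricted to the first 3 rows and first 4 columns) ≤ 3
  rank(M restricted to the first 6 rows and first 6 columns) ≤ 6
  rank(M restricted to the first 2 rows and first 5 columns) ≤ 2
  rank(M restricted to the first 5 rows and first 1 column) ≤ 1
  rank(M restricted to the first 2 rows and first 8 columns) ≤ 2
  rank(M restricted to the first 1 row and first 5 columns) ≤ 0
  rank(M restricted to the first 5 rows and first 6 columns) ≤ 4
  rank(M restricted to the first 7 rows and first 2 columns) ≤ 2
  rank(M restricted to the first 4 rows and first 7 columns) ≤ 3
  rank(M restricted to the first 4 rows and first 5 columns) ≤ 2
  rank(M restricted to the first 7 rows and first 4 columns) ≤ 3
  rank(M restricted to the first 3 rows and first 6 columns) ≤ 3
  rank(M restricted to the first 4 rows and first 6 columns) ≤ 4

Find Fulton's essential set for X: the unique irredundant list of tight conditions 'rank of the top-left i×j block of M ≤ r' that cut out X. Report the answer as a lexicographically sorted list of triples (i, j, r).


The tightest implied rank at each (i,j), from the 14 conditions:

  row 1: 0 0 0 0 0 1 1 1
  row 2: 1 1 1 1 1 2 2 2
  row 3: 1 2 2 2 2 3 3 3
  row 4: 1 2 2 2 2 3 3 4
  row 5: 1 2 3 3 3 4 4 5
  row 6: 1 2 3 3 4 5 5 6
  row 7: 1 2 3 3 4 5 6 7
  row 8: 1 2 3 4 5 6 7 8

so w = (6, 1, 2, 8, 3, 5, 7, 4).

ℓ(w)=11; the 4 essential cells (i,j,r):

[(1, 5, 0), (4, 5, 2), (4, 7, 3), (7, 4, 3)]


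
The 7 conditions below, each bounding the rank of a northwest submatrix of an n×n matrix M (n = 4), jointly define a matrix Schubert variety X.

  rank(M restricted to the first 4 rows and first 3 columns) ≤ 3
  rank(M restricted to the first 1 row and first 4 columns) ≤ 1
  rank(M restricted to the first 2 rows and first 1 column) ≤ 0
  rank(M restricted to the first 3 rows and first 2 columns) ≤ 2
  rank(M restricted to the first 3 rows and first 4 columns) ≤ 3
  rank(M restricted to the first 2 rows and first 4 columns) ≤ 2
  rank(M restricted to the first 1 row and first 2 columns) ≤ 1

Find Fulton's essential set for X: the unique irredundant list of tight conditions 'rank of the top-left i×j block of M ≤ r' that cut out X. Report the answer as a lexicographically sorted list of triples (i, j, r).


Computing R[i][j] = min implied NW-rank bound (n=4, 7 conditions):

  row 1: 0, 1, 1, 1
  row 2: 0, 1, 2, 2
  row 3: 1, 2, 3, 3
  row 4: 1, 2, 3, 4

reading off 1-entries of Δ²R: w = (2, 3, 1, 4).

|D(w)|=2, |Ess(w)|=1:

[(2, 1, 0)]


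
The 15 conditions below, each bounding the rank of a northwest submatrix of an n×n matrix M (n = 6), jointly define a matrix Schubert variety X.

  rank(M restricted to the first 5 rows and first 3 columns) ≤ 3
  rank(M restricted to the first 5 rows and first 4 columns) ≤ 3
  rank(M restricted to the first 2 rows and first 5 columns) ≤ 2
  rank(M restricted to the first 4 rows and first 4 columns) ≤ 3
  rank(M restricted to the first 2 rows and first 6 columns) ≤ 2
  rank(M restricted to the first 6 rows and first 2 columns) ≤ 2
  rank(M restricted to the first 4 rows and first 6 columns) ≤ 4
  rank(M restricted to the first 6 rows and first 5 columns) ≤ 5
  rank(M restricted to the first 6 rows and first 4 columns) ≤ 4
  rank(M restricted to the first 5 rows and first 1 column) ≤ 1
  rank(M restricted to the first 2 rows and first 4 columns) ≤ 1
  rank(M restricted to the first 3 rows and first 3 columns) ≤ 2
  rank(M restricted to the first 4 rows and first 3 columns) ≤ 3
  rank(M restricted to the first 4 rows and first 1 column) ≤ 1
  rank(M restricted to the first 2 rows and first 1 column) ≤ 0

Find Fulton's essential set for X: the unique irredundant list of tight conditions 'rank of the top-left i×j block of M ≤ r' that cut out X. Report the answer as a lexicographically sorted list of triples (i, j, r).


Rank table r_w(6×6) implied by the 15 constraints:

  0  1  1  1  1  1
  0  1  1  1  2  2
  1  2  2  2  3  3
  1  2  3  3  4  4
  1  2  3  3  4  5
  1  2  3  4  5  6

giving w = (2, 5, 1, 3, 6, 4) via Δ²R.

3 SE-corners of the 5-cell Rothe diagram give Ess(w):

[(2, 1, 0), (2, 4, 1), (5, 4, 3)]


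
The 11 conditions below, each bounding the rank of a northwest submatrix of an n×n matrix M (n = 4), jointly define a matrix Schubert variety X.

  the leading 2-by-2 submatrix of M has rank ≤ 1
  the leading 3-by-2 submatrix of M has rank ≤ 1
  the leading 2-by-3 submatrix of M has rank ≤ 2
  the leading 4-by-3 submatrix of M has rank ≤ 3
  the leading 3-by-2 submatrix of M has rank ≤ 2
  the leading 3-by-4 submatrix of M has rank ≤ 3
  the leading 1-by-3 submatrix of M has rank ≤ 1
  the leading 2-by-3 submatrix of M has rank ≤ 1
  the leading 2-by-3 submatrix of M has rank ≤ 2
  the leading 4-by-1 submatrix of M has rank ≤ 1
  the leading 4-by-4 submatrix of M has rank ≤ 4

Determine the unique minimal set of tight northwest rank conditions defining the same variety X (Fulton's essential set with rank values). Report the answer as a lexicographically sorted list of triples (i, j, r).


Reconstructing r_w from the 11 given conditions:

  R[1]: 1  1  1  1
  R[2]: 1  1  1  2
  R[3]: 1  1  2  3
  R[4]: 1  2  3  4

so w = (1, 4, 3, 2).

Fulton essential set (2 of the 3 Rothe cells):

[(2, 3, 1), (3, 2, 1)]


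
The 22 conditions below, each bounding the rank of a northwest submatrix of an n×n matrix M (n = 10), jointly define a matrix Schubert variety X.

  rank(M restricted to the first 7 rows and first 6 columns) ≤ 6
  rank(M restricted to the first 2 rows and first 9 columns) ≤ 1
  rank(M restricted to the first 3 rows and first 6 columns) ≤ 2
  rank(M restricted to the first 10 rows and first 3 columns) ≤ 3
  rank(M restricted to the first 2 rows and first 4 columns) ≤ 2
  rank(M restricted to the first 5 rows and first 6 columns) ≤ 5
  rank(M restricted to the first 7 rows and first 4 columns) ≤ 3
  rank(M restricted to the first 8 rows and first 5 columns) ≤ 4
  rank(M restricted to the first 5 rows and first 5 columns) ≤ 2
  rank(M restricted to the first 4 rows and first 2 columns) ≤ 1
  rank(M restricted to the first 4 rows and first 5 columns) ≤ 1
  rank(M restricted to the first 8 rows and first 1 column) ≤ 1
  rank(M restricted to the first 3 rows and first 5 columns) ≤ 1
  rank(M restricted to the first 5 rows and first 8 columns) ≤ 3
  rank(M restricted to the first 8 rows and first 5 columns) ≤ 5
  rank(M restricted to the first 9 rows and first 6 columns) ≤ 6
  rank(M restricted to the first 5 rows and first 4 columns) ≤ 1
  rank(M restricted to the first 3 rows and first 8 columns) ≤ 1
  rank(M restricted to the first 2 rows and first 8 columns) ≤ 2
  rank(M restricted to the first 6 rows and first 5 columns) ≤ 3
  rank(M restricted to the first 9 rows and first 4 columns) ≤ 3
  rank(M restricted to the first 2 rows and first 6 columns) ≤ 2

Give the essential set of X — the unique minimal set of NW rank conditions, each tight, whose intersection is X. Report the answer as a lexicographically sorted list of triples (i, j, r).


Recovering R(i,j) via the rank-extension bound from the 22 conditions:

  R[1]: 1, 1, 1, 1, 1, 1, 1, 1, 1, 1
  R[2]: 1, 1, 1, 1, 1, 1, 1, 1, 1, 2
  R[3]: 1, 1, 1, 1, 1, 1, 1, 1, 2, 3
  R[4]: 1, 1, 1, 1, 1, 2, 2, 2, 3, 4
  R[5]: 1, 1, 1, 1, 2, 3, 3, 3, 4, 5
  R[6]: 1, 2, 2, 2, 3, 4, 4, 4, 5, 6
  R[7]: 1, 2, 3, 3, 4, 5, 5, 5, 6, 7
  R[8]: 1, 2, 3, 3, 4, 5, 6, 6, 7, 8
  R[9]: 1, 2, 3, 3, 4, 5, 6, 7, 8, 9
  R[10]: 1, 2, 3, 4, 5, 6, 7, 8, 9, 10

so w = (1, 10, 9, 6, 5, 2, 3, 7, 8, 4).

D(w) has 24 cells with 5 SE-corners; essential set:

[(2, 9, 1), (3, 8, 1), (4, 5, 1), (5, 4, 1), (9, 4, 3)]


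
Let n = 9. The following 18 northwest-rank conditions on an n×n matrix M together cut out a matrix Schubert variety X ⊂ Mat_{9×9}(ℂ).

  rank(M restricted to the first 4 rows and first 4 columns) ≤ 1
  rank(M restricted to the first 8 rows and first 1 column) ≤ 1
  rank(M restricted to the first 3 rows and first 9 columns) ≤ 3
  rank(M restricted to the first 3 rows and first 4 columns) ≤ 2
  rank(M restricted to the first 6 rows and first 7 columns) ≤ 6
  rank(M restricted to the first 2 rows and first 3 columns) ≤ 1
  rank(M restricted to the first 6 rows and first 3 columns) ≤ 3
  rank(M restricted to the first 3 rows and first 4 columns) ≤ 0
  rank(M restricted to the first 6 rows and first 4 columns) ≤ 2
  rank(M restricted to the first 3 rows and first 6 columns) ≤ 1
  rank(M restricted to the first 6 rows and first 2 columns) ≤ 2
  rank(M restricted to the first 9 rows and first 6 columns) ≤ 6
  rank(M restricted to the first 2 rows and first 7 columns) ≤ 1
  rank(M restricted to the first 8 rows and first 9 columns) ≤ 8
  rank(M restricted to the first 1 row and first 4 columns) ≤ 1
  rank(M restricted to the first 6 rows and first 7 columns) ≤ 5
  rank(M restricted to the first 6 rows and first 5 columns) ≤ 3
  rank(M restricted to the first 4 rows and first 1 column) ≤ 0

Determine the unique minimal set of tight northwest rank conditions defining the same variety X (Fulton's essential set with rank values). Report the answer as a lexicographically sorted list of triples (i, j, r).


Computing R[i][j] = min implied NW-rank bound (n=9, 18 conditions):

  0  0  0  0  1  1  1  1  1
  0  0  0  0  1  1  1  2  2
  0  0  0  0  1  1  2  3  3
  0  1  1  1  2  2  3  4  4
  1  2  2  2  3  3  4  5  5
  1  2  2  2  3  4  5  6  6
  1  2  3  3  4  5  6  7  7
  1  2  3  4  5  6  7  8  8
  1  2  3  4  5  6  7  8  9

the unique w with this rank table is (5, 8, 7, 2, 1, 6, 3, 4, 9).

Rothe diagram D(w) (18 cells), 5 SE-corners (essential conditions):

[(2, 7, 1), (3, 4, 0), (3, 6, 1), (4, 1, 0), (6, 4, 2)]


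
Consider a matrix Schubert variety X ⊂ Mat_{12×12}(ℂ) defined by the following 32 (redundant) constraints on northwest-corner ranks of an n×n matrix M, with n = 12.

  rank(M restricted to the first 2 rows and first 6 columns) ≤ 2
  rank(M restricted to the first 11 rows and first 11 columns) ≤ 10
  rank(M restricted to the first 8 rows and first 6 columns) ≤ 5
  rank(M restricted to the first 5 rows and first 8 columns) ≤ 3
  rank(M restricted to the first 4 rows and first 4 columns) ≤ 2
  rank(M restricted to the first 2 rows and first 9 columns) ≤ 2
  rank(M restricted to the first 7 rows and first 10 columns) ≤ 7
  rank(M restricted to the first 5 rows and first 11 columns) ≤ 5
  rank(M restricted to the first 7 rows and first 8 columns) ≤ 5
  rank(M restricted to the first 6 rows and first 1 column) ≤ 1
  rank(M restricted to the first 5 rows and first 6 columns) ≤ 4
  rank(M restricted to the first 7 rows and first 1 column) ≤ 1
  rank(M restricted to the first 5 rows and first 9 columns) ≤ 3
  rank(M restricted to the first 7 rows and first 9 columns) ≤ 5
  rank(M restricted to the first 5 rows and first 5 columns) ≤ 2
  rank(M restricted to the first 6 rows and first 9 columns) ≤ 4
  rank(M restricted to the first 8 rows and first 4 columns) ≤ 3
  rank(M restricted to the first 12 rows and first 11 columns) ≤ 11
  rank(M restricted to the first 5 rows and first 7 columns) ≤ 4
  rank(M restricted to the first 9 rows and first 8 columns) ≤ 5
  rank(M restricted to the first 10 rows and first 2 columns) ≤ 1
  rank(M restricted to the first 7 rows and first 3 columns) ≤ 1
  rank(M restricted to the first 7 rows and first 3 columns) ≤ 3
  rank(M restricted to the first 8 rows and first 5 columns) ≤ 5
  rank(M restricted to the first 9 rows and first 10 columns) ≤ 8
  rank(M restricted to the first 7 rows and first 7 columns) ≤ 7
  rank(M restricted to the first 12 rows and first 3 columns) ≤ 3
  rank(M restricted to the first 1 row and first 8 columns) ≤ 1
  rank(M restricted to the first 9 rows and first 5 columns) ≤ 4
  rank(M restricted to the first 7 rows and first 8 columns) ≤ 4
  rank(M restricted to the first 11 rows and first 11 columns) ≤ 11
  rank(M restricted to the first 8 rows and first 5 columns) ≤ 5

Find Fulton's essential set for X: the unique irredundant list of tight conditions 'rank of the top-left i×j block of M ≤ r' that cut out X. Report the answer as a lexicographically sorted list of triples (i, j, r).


Reconstructing r_w from the 32 given conditions:

  i=1: 1, 1, 1, 1, 1, 1, 1, 1, 1, 1, 1, 1
  i=2: 1, 1, 1, 2, 2, 2, 2, 2, 2, 2, 2, 2
  i=3: 1, 1, 1, 2, 2, 3, 3, 3, 3, 3, 3, 3
  i=4: 1, 1, 1, 2, 2, 3, 3, 3, 3, 4, 4, 4
  i=5: 1, 1, 1, 2, 2, 3, 3, 3, 3, 4, 5, 5
  i=6: 1, 1, 1, 2, 3, 4, 4, 4, 4, 5, 6, 6
  i=7: 1, 1, 1, 2, 3, 4, 4, 4, 5, 6, 7, 7
  i=8: 1, 1, 2, 3, 4, 5, 5, 5, 6, 7, 8, 8
  i=9: 1, 1, 2, 3, 4, 5, 5, 5, 6, 7, 8, 9
  i=10: 1, 1, 2, 3, 4, 5, 6, 6, 7, 8, 9, 10
  i=11: 1, 2, 3, 4, 5, 6, 7, 7, 8, 9, 10, 11
  i=12: 1, 2, 3, 4, 5, 6, 7, 8, 9, 10, 11, 12

reading off 1-entries of Δ²R: w = (1, 4, 6, 10, 11, 5, 9, 3, 12, 7, 2, 8).

D(w) has 28 cells with 6 SE-corners; essential set:

[(5, 5, 2), (5, 9, 3), (7, 3, 1), (7, 8, 4), (9, 8, 5), (10, 2, 1)]


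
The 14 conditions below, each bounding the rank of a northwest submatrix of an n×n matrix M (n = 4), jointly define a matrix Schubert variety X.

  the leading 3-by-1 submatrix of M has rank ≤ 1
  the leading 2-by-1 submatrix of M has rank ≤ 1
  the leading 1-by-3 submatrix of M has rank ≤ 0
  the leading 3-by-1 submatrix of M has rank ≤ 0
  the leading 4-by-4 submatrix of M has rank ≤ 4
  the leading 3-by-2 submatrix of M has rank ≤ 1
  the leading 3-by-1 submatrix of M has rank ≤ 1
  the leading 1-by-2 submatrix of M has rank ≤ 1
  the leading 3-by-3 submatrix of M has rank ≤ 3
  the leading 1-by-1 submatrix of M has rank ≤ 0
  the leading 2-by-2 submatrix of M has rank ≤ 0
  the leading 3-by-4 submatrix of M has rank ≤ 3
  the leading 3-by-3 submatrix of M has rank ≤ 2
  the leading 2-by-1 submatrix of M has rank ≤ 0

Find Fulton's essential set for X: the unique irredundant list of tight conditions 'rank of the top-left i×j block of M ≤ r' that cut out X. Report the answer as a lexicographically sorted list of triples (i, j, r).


Recovering R(i,j) via the rank-extension bound from the 14 conditions:

  R[1]: 0  0  0  1
  R[2]: 0  0  1  2
  R[3]: 0  1  2  3
  R[4]: 1  2  3  4

reading off 1-entries of Δ²R: w = (4, 3, 2, 1).

|D(w)|=6, |Ess(w)|=3:

[(1, 3, 0), (2, 2, 0), (3, 1, 0)]


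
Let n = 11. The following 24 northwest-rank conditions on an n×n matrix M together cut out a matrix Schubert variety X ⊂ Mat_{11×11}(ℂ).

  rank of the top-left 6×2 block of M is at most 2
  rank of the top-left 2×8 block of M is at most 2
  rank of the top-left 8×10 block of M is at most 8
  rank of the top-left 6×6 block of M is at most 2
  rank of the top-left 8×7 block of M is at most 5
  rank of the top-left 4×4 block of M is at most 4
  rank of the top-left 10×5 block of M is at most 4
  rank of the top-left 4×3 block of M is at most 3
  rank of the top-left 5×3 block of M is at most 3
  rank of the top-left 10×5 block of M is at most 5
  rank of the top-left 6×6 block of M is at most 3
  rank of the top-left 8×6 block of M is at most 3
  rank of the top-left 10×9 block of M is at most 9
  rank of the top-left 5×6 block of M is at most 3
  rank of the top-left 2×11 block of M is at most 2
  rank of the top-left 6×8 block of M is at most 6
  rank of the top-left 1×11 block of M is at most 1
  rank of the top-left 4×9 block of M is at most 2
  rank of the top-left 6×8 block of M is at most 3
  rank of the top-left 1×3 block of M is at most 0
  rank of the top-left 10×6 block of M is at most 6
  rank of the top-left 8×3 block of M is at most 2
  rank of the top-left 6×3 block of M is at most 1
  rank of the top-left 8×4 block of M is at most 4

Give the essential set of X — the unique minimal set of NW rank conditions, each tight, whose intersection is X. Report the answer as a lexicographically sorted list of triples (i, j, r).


Computing R[i][j] = min implied NW-rank bound (n=11, 24 conditions):

  R[1]: 0  0  0  1  1  1  1  1  1  1  1
  R[2]: 1  1  1  2  2  2  2  2  2  2  2
  R[3]: 1  1  1  2  2  2  2  2  2  3  3
  R[4]: 1  1  1  2  2  2  2  2  2  3  4
  R[5]: 1  1  1  2  2  2  3  3  3  4  5
  R[6]: 1  1  1  2  2  2  3  3  4  5  6
  R[7]: 1  2  2  3  3  3  4  4  5  6  7
  R[8]: 1  2  2  3  3  3  4  5  6  7  8
  R[9]: 1  2  3  4  4  4  5  6  7  8  9
  R[10]: 1  2  3  4  4  5  6  7  8  9  10
  R[11]: 1  2  3  4  5  6  7  8  9  10  11

reading off 1-entries of Δ²R: w = (4, 1, 10, 11, 7, 9, 2, 8, 3, 6, 5).

Rothe diagram D(w) (30 cells), 8 SE-corners (essential conditions):

[(1, 3, 0), (4, 9, 2), (6, 3, 1), (6, 6, 2), (6, 8, 3), (8, 3, 2), (8, 6, 3), (10, 5, 4)]


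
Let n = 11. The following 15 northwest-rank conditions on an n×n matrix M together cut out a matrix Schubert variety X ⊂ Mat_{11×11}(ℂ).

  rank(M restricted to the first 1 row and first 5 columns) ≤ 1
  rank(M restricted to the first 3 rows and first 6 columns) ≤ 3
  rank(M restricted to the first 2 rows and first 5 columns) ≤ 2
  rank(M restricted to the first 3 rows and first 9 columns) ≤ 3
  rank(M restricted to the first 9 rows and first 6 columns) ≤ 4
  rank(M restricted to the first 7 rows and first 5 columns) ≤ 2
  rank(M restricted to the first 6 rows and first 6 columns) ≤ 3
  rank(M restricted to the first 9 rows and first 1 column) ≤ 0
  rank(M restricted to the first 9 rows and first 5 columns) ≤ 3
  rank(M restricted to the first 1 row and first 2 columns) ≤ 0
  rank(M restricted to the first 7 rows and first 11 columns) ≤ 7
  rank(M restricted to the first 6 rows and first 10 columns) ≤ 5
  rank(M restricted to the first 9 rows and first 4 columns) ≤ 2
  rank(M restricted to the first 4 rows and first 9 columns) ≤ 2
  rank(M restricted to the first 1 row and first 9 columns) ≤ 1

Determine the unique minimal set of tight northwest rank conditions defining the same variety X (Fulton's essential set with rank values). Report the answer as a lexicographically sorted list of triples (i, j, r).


Rank table r_w(11×11) implied by the 15 constraints:

  0 | 0 | 1 | 1 | 1 | 1 | 1 | 1 | 1 | 1 | 1
  0 | 1 | 2 | 2 | 2 | 2 | 2 | 2 | 2 | 2 | 2
  0 | 1 | 2 | 2 | 2 | 2 | 2 | 2 | 2 | 3 | 3
  0 | 1 | 2 | 2 | 2 | 2 | 2 | 2 | 2 | 3 | 4
  0 | 1 | 2 | 2 | 2 | 3 | 3 | 3 | 3 | 4 | 5
  0 | 1 | 2 | 2 | 2 | 3 | 4 | 4 | 4 | 5 | 6
  0 | 1 | 2 | 2 | 2 | 3 | 4 | 5 | 5 | 6 | 7
  0 | 1 | 2 | 2 | 3 | 4 | 5 | 6 | 6 | 7 | 8
  0 | 1 | 2 | 2 | 3 | 4 | 5 | 6 | 7 | 8 | 9
  1 | 2 | 3 | 3 | 4 | 5 | 6 | 7 | 8 | 9 | 10
  1 | 2 | 3 | 4 | 5 | 6 | 7 | 8 | 9 | 10 | 11

reading off 1-entries of Δ²R: w = (3, 2, 10, 11, 6, 7, 8, 5, 9, 1, 4).

D(w) has 30 cells with 5 SE-corners; essential set:

[(1, 2, 0), (4, 9, 2), (7, 5, 2), (9, 1, 0), (9, 4, 2)]


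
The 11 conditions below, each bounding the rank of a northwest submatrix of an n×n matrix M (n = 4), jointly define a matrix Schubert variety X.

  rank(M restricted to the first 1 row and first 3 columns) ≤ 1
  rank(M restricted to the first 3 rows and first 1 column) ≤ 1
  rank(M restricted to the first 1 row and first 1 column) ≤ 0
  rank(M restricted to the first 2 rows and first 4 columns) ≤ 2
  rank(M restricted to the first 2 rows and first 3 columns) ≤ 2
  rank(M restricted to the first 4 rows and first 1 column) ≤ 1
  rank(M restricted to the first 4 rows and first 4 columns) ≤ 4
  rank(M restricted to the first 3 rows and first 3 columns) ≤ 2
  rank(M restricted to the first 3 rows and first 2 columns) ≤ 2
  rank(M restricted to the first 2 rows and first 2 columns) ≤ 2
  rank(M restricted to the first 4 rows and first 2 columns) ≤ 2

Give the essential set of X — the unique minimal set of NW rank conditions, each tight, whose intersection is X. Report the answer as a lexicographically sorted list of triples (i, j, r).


Recovering R(i,j) via the rank-extension bound from the 11 conditions:

  i=1: 0 1 1 1
  i=2: 1 2 2 2
  i=3: 1 2 2 3
  i=4: 1 2 3 4

the unique w with this rank table is (2, 1, 4, 3).

2 SE-corners of the 2-cell Rothe diagram give Ess(w):

[(1, 1, 0), (3, 3, 2)]


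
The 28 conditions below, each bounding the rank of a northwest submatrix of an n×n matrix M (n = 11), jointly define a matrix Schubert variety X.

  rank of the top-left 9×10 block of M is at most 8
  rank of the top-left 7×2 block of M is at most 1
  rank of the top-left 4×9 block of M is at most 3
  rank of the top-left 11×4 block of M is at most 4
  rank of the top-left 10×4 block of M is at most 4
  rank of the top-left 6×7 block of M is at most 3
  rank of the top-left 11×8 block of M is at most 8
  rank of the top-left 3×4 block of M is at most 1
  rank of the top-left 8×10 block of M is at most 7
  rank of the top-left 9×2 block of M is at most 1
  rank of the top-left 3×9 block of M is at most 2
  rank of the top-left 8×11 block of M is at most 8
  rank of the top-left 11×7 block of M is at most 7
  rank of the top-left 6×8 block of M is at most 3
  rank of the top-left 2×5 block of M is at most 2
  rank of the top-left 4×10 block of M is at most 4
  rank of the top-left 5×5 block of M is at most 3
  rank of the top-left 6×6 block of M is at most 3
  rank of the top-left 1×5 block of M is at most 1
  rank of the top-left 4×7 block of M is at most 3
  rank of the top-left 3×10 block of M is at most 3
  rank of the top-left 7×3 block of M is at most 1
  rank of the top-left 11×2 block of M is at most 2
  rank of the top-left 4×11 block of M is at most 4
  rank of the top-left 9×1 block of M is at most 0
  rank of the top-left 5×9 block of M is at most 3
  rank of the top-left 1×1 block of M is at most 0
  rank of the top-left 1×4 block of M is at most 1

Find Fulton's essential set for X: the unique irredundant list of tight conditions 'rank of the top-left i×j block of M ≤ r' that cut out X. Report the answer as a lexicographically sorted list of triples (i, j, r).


Rank table r_w(11×11) implied by the 28 constraints:

  row 1: 0 1 1 1 1 1 1 1 1 1 1
  row 2: 0 1 1 1 2 2 2 2 2 2 2
  row 3: 0 1 1 1 2 2 2 2 2 3 3
  row 4: 0 1 1 2 3 3 3 3 3 4 4
  row 5: 0 1 1 2 3 3 3 3 3 4 5
  row 6: 0 1 1 2 3 3 3 3 4 5 6
  row 7: 0 1 1 2 3 4 4 4 5 6 7
  row 8: 0 1 2 3 4 5 5 5 6 7 8
  row 9: 0 1 2 3 4 5 6 6 7 8 9
  row 10: 1 2 3 4 5 6 7 7 8 9 10
  row 11: 1 2 3 4 5 6 7 8 9 10 11

second differences of R give the permutation w = (2, 5, 10, 4, 11, 9, 6, 3, 7, 1, 8).

Rothe diagram D(w) (28 cells), 6 SE-corners (essential conditions):

[(3, 4, 1), (3, 9, 2), (5, 9, 3), (6, 8, 3), (7, 3, 1), (9, 1, 0)]


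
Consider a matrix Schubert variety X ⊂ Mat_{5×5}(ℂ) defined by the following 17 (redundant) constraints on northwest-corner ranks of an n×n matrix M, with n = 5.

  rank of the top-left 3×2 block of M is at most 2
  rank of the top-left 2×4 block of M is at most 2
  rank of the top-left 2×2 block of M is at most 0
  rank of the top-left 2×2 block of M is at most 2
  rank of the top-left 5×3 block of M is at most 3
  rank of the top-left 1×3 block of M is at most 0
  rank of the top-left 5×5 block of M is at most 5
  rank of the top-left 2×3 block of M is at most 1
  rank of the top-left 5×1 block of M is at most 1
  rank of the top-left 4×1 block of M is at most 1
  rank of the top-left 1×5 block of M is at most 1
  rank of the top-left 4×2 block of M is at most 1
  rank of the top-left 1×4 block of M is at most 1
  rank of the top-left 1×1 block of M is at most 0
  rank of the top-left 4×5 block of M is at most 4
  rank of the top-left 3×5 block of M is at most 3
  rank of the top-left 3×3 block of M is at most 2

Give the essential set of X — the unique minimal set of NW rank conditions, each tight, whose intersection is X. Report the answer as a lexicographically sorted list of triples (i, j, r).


Propagating the 17 rank bounds to every northwest block:

  R[1]: 0  0  0  1  1
  R[2]: 0  0  1  2  2
  R[3]: 1  1  2  3  3
  R[4]: 1  1  2  3  4
  R[5]: 1  2  3  4  5

giving w = (4, 3, 1, 5, 2) via Δ²R.

|D(w)|=6, |Ess(w)|=3:

[(1, 3, 0), (2, 2, 0), (4, 2, 1)]


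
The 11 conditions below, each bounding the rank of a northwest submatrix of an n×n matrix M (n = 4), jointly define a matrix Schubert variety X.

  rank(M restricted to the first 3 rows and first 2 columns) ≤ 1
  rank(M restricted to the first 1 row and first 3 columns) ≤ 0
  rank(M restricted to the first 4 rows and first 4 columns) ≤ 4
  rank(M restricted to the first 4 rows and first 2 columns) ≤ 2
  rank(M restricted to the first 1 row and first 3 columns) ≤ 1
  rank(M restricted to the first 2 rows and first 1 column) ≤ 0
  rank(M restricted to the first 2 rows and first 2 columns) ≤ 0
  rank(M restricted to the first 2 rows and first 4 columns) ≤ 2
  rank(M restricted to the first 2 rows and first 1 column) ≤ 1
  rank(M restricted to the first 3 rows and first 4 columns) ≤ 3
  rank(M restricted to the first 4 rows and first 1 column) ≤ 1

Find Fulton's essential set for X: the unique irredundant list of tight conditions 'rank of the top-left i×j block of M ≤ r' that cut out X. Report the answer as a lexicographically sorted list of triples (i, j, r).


Computing R[i][j] = min implied NW-rank bound (n=4, 11 conditions):

  i=1: 0 0 0 1
  i=2: 0 0 1 2
  i=3: 1 1 2 3
  i=4: 1 2 3 4

second differences of R give the permutation w = (4, 3, 1, 2).

Rothe diagram D(w) (5 cells), 2 SE-corners (essential conditions):

[(1, 3, 0), (2, 2, 0)]


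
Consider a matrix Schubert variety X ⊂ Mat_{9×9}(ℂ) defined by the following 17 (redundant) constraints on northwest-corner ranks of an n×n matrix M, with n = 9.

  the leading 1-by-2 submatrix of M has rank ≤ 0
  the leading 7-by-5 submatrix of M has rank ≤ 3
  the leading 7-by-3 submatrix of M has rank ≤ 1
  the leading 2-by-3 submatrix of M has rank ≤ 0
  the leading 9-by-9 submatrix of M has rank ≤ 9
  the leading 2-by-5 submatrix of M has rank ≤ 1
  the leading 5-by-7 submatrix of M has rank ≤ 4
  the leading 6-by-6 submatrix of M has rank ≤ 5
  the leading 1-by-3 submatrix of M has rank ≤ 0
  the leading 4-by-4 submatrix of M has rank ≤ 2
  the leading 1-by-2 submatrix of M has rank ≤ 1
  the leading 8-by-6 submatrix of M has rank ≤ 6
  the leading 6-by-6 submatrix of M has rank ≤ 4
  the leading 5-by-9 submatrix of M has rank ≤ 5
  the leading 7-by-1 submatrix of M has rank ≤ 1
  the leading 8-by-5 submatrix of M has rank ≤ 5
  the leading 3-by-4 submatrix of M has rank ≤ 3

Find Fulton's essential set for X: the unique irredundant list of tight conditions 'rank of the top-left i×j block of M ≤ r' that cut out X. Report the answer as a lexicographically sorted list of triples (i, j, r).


Reconstructing r_w from the 17 given conditions:

  0 | 0 | 0 | 1 | 1 | 1 | 1 | 1 | 1
  0 | 0 | 0 | 1 | 1 | 2 | 2 | 2 | 2
  1 | 1 | 1 | 2 | 2 | 3 | 3 | 3 | 3
  1 | 1 | 1 | 2 | 3 | 4 | 4 | 4 | 4
  1 | 1 | 1 | 2 | 3 | 4 | 4 | 5 | 5
  1 | 1 | 1 | 2 | 3 | 4 | 5 | 6 | 6
  1 | 1 | 1 | 2 | 3 | 4 | 5 | 6 | 7
  1 | 2 | 2 | 3 | 4 | 5 | 6 | 7 | 8
  1 | 2 | 3 | 4 | 5 | 6 | 7 | 8 | 9

giving w = (4, 6, 1, 5, 8, 7, 9, 2, 3) via Δ²R.

|D(w)|=16, |Ess(w)|=4:

[(2, 3, 0), (2, 5, 1), (5, 7, 4), (7, 3, 1)]


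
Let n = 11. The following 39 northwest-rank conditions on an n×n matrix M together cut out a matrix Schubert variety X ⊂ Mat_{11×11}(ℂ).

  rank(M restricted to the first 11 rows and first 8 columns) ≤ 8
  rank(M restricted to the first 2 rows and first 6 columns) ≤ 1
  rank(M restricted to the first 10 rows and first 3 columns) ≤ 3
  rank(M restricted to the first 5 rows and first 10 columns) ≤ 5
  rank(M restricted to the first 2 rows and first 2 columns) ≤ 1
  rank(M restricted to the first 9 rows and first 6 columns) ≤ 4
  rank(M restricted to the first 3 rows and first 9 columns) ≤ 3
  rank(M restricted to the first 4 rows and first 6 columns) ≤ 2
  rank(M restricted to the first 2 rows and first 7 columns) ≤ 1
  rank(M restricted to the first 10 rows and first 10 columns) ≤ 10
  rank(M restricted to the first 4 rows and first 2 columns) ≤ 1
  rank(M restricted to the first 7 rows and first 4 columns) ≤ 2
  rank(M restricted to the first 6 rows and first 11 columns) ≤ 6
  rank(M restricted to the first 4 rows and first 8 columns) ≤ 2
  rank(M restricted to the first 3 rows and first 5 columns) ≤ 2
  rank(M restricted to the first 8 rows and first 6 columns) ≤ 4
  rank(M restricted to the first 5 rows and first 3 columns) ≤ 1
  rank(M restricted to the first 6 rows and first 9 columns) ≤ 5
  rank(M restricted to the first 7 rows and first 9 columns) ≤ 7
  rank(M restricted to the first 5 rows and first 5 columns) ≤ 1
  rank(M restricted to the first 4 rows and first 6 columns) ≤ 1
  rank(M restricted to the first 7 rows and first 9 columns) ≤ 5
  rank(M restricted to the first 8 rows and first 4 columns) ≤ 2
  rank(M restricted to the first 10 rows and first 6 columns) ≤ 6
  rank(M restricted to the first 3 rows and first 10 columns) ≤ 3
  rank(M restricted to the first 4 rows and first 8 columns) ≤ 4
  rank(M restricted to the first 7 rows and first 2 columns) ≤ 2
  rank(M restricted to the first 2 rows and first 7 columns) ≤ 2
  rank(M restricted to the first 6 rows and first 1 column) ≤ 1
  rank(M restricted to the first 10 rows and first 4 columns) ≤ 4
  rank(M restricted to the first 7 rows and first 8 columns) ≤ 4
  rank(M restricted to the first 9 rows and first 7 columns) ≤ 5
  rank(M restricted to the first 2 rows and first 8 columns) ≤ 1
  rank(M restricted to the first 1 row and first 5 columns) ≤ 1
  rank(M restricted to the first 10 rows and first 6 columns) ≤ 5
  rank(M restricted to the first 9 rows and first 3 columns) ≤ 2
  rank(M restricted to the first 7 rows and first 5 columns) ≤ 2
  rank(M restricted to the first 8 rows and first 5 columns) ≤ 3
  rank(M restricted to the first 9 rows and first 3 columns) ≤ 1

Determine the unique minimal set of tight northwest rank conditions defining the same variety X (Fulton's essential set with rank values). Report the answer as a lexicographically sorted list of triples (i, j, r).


The tightest implied rank at each (i,j), from the 39 conditions:

  1  1  1  1  1  1  1  1  1  1  1
  1  1  1  1  1  1  1  1  2  2  2
  1  1  1  1  1  1  2  2  3  3  3
  1  1  1  1  1  1  2  2  3  4  4
  1  1  1  1  1  2  3  3  4  5  5
  1  1  1  2  2  3  4  4  5  6  6
  1  1  1  2  2  3  4  4  5  6  7
  1  1  1  2  3  4  5  5  6  7  8
  1  1  1  2  3  4  5  6  7  8  9
  1  2  2  3  4  5  6  7  8  9  10
  1  2  3  4  5  6  7  8  9  10  11

so w = (1, 9, 7, 10, 6, 4, 11, 5, 8, 2, 3).

|D(w)|=32, |Ess(w)|=7:

[(2, 8, 1), (4, 6, 1), (4, 8, 2), (5, 5, 1), (7, 5, 2), (7, 8, 4), (9, 3, 1)]


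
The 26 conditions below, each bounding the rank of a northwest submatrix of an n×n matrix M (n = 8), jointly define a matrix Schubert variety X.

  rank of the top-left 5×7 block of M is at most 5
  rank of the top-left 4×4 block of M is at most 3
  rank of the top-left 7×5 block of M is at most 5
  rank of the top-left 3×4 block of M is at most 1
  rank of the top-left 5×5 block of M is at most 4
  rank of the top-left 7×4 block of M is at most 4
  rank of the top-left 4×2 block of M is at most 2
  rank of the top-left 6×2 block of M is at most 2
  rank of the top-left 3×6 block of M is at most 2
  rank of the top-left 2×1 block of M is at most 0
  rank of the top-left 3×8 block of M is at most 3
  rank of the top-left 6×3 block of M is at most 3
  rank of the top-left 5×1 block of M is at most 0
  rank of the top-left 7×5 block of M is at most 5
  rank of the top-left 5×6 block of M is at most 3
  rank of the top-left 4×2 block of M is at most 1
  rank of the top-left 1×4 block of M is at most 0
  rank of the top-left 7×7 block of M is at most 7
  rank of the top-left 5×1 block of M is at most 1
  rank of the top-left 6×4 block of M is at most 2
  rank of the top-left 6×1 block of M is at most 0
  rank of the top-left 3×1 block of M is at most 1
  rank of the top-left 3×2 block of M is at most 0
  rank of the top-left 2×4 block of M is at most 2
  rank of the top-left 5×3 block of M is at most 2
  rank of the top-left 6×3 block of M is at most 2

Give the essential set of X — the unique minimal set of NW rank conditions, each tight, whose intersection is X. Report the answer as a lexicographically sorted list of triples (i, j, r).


Rank table r_w(8×8) implied by the 26 constraints:

  R[1]: 0, 0, 0, 0, 1, 1, 1, 1
  R[2]: 0, 0, 1, 1, 2, 2, 2, 2
  R[3]: 0, 0, 1, 1, 2, 2, 3, 3
  R[4]: 0, 1, 2, 2, 3, 3, 4, 4
  R[5]: 0, 1, 2, 2, 3, 3, 4, 5
  R[6]: 0, 1, 2, 2, 3, 4, 5, 6
  R[7]: 1, 2, 3, 3, 4, 5, 6, 7
  R[8]: 1, 2, 3, 4, 5, 6, 7, 8

the unique w with this rank table is (5, 3, 7, 2, 8, 6, 1, 4).

Fulton essential set (7 of the 16 Rothe cells):

[(1, 4, 0), (3, 2, 0), (3, 4, 1), (3, 6, 2), (5, 6, 3), (6, 1, 0), (6, 4, 2)]


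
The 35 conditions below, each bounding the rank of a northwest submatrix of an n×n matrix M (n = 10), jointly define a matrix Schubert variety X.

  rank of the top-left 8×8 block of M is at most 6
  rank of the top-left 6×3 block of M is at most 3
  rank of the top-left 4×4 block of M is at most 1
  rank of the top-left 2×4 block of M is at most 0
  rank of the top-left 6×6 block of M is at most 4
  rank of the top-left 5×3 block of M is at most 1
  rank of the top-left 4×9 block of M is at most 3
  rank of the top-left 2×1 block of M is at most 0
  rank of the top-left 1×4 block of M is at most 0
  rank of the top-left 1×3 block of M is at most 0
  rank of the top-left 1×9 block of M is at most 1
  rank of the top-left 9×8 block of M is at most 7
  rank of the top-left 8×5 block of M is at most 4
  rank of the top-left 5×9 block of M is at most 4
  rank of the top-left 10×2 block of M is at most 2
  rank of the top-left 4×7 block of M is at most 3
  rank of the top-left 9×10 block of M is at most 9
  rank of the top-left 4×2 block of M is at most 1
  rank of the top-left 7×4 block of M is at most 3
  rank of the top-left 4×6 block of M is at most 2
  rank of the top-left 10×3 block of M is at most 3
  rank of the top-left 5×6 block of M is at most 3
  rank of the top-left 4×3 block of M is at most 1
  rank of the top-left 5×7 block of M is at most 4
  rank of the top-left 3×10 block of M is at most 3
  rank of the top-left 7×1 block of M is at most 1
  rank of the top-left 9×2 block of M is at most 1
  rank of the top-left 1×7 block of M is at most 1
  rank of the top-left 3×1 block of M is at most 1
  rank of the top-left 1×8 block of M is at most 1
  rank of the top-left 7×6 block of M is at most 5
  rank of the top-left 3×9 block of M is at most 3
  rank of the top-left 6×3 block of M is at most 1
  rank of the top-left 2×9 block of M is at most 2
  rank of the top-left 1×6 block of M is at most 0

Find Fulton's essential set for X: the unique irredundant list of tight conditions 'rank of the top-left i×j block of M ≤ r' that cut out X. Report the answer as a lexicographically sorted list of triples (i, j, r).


Computing R[i][j] = min implied NW-rank bound (n=10, 35 conditions):

  0 | 0 | 0 | 0 | 0 | 0 | 1 | 1 | 1 | 1
  0 | 0 | 0 | 0 | 1 | 1 | 2 | 2 | 2 | 2
  1 | 1 | 1 | 1 | 2 | 2 | 3 | 3 | 3 | 3
  1 | 1 | 1 | 1 | 2 | 2 | 3 | 3 | 3 | 4
  1 | 1 | 1 | 2 | 3 | 3 | 4 | 4 | 4 | 5
  1 | 1 | 1 | 2 | 3 | 4 | 5 | 5 | 5 | 6
  1 | 1 | 2 | 3 | 4 | 5 | 6 | 6 | 6 | 7
  1 | 1 | 2 | 3 | 4 | 5 | 6 | 6 | 7 | 8
  1 | 1 | 2 | 3 | 4 | 5 | 6 | 7 | 8 | 9
  1 | 2 | 3 | 4 | 5 | 6 | 7 | 8 | 9 | 10

giving w = (7, 5, 1, 10, 4, 6, 3, 9, 8, 2) via Δ²R.

Fulton essential set (8 of the 24 Rothe cells):

[(1, 6, 0), (2, 4, 0), (4, 4, 1), (4, 6, 2), (4, 9, 3), (6, 3, 1), (8, 8, 6), (9, 2, 1)]


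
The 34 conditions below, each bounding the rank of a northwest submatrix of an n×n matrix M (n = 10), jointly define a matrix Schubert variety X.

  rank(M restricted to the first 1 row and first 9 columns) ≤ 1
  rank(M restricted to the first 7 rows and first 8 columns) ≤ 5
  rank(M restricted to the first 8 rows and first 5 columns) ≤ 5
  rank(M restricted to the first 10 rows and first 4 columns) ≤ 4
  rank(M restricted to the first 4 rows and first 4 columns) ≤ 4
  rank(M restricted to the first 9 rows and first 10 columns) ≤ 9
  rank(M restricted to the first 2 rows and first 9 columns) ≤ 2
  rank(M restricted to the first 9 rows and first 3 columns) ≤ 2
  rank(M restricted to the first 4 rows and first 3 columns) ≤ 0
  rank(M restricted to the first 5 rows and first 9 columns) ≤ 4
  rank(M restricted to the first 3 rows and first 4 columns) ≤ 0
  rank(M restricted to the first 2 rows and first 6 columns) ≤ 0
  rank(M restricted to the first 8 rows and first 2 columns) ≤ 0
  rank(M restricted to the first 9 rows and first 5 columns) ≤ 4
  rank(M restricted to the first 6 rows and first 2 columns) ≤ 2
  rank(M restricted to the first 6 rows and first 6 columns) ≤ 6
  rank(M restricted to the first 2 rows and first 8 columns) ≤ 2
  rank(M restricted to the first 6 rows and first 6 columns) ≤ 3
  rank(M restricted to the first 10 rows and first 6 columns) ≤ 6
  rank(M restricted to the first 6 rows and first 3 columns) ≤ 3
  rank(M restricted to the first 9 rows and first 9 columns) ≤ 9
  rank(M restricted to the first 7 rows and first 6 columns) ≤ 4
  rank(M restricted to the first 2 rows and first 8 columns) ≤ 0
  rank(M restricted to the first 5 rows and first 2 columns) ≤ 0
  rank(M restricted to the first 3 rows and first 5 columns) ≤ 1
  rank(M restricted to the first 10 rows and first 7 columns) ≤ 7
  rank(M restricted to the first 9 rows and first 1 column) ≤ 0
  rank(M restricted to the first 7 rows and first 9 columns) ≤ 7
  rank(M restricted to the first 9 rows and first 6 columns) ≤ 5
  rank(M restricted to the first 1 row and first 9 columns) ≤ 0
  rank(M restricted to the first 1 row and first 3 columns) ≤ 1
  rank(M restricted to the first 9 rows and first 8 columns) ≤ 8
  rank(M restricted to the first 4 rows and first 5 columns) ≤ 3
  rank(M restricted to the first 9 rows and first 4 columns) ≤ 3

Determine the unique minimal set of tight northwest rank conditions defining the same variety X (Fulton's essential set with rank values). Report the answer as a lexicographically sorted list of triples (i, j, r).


Recovering R(i,j) via the rank-extension bound from the 34 conditions:

  0 | 0 | 0 | 0 | 0 | 0 | 0 | 0 | 0 | 1
  0 | 0 | 0 | 0 | 0 | 0 | 0 | 0 | 1 | 2
  0 | 0 | 0 | 0 | 1 | 1 | 1 | 1 | 2 | 3
  0 | 0 | 0 | 1 | 2 | 2 | 2 | 2 | 3 | 4
  0 | 0 | 1 | 2 | 3 | 3 | 3 | 3 | 4 | 5
  0 | 0 | 1 | 2 | 3 | 3 | 4 | 4 | 5 | 6
  0 | 0 | 1 | 2 | 3 | 4 | 5 | 5 | 6 | 7
  0 | 0 | 1 | 2 | 3 | 4 | 5 | 6 | 7 | 8
  0 | 1 | 2 | 3 | 4 | 5 | 6 | 7 | 8 | 9
  1 | 2 | 3 | 4 | 5 | 6 | 7 | 8 | 9 | 10

the unique w with this rank table is (10, 9, 5, 4, 3, 7, 6, 8, 2, 1).

Fulton essential set (7 of the 34 Rothe cells):

[(1, 9, 0), (2, 8, 0), (3, 4, 0), (4, 3, 0), (6, 6, 3), (8, 2, 0), (9, 1, 0)]


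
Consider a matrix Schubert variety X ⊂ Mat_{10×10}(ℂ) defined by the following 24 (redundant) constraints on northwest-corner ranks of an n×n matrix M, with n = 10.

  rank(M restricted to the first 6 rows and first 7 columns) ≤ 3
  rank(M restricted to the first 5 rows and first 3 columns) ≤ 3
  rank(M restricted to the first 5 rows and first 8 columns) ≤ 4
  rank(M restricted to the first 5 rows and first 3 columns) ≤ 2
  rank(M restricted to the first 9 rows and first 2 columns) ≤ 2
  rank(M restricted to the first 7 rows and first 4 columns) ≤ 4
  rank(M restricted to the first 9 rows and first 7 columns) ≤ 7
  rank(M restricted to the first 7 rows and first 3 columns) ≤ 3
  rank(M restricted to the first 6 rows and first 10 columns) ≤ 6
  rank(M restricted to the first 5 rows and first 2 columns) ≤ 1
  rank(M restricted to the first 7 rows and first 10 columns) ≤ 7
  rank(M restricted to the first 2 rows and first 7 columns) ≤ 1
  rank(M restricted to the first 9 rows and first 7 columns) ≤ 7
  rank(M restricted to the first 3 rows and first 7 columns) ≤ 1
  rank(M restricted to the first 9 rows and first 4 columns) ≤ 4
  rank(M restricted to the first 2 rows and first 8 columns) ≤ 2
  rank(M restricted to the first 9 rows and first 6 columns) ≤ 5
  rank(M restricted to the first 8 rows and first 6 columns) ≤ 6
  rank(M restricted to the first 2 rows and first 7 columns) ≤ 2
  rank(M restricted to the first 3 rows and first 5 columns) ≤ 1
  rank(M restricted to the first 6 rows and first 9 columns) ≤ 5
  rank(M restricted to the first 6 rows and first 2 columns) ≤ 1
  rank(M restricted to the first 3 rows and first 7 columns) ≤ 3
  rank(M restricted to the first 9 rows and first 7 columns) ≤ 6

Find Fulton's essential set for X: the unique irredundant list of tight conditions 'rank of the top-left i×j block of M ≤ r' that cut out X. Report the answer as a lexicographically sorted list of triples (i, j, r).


Computing R[i][j] = min implied NW-rank bound (n=10, 24 conditions):

  1  1  1  1  1  1  1  1  1  1
  1  1  1  1  1  1  1  2  2  2
  1  1  1  1  1  1  1  2  3  3
  1  1  2  2  2  2  2  3  4  4
  1  1  2  3  3  3  3  4  5  5
  1  1  2  3  3  3  3  4  5  6
  1  2  3  4  4  4  4  5  6  7
  1  2  3  4  5  5  5  6  7  8
  1  2  3  4  5  5  6  7  8  9
  1  2  3  4  5  6  7  8  9  10

so w = (1, 8, 9, 3, 4, 10, 2, 5, 7, 6).

|D(w)|=19, |Ess(w)|=4:

[(3, 7, 1), (6, 2, 1), (6, 7, 3), (9, 6, 5)]
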